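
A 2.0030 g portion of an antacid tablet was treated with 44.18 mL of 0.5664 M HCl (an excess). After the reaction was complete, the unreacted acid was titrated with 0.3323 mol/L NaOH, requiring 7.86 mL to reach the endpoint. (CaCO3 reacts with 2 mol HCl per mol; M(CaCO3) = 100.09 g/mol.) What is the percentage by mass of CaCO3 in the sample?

Total n(HCl) added = 0.5664 x 0.04418 = 0.02502 mol.
n(NaOH) used = 0.3323 x 0.007860 = 0.002612 mol, which equals the excess n(HCl).
So n(HCl) consumed by the sample = 0.02502 - 0.002612 = 0.02241 mol.
n(CaCO3) = 0.02241 / 2 = 0.01121 mol.
mass CaCO3 = 0.01121 x 100.09 = 1.122 g, so %CaCO3 = 1.122/2.0030 x 100 = 56.0%.

56.0%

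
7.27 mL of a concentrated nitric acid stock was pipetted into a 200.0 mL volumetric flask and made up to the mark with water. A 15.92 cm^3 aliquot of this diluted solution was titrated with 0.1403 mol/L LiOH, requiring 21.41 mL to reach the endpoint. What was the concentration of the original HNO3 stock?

n(LiOH) = 0.1403 x 0.02141 = 0.003004 mol.
n(HNO3) in the aliquot = 0.003004 mol.
[diluted HNO3] = 0.003004 / 0.01592 = 0.1887 M.
Dilution factor = 200.0/7.270 = 27.51, so [stock] = 0.1887 x 27.51 = 5.19 M.

5.19 M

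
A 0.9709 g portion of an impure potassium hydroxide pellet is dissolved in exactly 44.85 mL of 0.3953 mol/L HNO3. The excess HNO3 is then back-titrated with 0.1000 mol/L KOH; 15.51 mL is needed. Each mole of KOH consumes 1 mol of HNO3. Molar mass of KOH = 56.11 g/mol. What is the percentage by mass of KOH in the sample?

93.5%

Total n(HNO3) added = 0.3953 x 0.04485 = 0.01773 mol.
n(KOH) used = 0.1000 x 0.01551 = 0.001551 mol, which equals the excess n(HNO3).
So n(HNO3) consumed by the sample = 0.01773 - 0.001551 = 0.01618 mol.
n(KOH) = 0.01618 / 1 = 0.01618 mol.
mass KOH = 0.01618 x 56.11 = 0.9078 g, so %KOH = 0.9078/0.9709 x 100 = 93.5%.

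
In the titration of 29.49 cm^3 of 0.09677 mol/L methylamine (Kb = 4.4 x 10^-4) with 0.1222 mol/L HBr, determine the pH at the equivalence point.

n(CH3NH2) = 0.09677 x 0.02949 = 0.002854 mol; V(HBr) at equivalence = 0.002854/0.1222 = 0.02335 L.
At equivalence the base is fully converted to CH3NH3+; total volume = 0.05284 L, so [CH3NH3+] = 0.002854/0.05284 = 0.05400 M.
Ka(CH3NH3+) = Kw/Kb = 1.0e-14 / 4.4 x 10^-4 = 2.27e-11.
[H^+] = sqrt(Ka x [CH3NH3+]) = sqrt(2.27e-11 x 0.05400) = 1.11e-6 M.
pH = -log(1.11e-6) = 5.96.

5.96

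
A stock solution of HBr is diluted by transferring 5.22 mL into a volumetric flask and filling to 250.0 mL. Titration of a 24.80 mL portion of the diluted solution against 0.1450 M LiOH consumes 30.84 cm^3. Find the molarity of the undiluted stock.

8.64 M

n(LiOH) = 0.1450 x 0.03084 = 0.004472 mol.
n(HBr) in the aliquot = 0.004472 mol.
[diluted HBr] = 0.004472 / 0.02480 = 0.1803 M.
Dilution factor = 250.0/5.220 = 47.89, so [stock] = 0.1803 x 47.89 = 8.64 M.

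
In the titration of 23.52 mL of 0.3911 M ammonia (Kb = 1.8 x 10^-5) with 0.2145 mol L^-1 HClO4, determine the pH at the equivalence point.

n(NH3) = 0.3911 x 0.02352 = 0.009199 mol; V(HClO4) at equivalence = 0.009199/0.2145 = 0.04288 L.
At equivalence the base is fully converted to NH4+; total volume = 0.06640 L, so [NH4+] = 0.009199/0.06640 = 0.1385 M.
Ka(NH4+) = Kw/Kb = 1.0e-14 / 1.8 x 10^-5 = 5.56e-10.
[H^+] = sqrt(Ka x [NH4+]) = sqrt(5.56e-10 x 0.1385) = 8.77e-6 M.
pH = -log(8.77e-6) = 5.06.

5.06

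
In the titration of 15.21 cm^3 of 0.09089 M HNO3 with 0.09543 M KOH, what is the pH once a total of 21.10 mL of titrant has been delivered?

12.24

n(acid) = 0.09089 x 0.01521 = 0.001382 mol; n(KOH) added = 0.09543 x 0.02110 = 0.002014 mol.
Base is in excess by 0.002014 - 0.001382 = 0.0006311 mol in a total volume of 0.03631 L.
[OH^-] = 0.0006311/0.03631 = 0.01738 M, so pOH = 1.76 and pH = 14.00 - 1.76 = 12.24.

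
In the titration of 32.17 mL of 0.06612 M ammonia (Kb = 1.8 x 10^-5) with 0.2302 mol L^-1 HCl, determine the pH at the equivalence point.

5.27

n(NH3) = 0.06612 x 0.03217 = 0.002127 mol; V(HCl) at equivalence = 0.002127/0.2302 = 0.009240 L.
At equivalence the base is fully converted to NH4+; total volume = 0.04141 L, so [NH4+] = 0.002127/0.04141 = 0.05137 M.
Ka(NH4+) = Kw/Kb = 1.0e-14 / 1.8 x 10^-5 = 5.56e-10.
[H^+] = sqrt(Ka x [NH4+]) = sqrt(5.56e-10 x 0.05137) = 5.34e-6 M.
pH = -log(5.34e-6) = 5.27.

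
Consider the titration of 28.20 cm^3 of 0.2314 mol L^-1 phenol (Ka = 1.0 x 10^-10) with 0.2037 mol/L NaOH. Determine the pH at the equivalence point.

11.52

n(C6H5OH) = 0.2314 x 0.02820 = 0.006525 mol; V(NaOH) at equivalence = 0.006525/0.2037 = 0.03203 L.
At equivalence all the acid is converted to C6H5O-; total volume = 0.02820 + 0.03203 = 0.06023 L, so [C6H5O-] = 0.006525/0.06023 = 0.1083 M.
Kb = Kw/Ka = 1.0e-14 / 1.0 x 10^-10 = 0.000100.
[OH^-] = sqrt(Kb x [C6H5O-]) = sqrt(0.000100 x 0.1083) = 0.00329 M.
pOH = 2.48, so pH = 14.00 - 2.48 = 11.52.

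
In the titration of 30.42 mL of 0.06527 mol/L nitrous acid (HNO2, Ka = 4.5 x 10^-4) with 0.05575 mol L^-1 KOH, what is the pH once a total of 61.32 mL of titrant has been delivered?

n(acid) = 0.06527 x 0.03042 = 0.001986 mol; n(KOH) added = 0.05575 x 0.06132 = 0.003419 mol.
Base is in excess by 0.003419 - 0.001986 = 0.001433 mol in a total volume of 0.09174 L.
[OH^-] = 0.001433/0.09174 = 0.01562 M, so pOH = 1.81 and pH = 14.00 - 1.81 = 12.19.

12.19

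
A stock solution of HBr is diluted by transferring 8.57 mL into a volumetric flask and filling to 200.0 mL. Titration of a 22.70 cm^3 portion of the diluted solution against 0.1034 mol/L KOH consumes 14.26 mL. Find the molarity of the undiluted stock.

n(KOH) = 0.1034 x 0.01426 = 0.001474 mol.
n(HBr) in the aliquot = 0.001474 mol.
[diluted HBr] = 0.001474 / 0.02270 = 0.06496 M.
Dilution factor = 200.0/8.570 = 23.34, so [stock] = 0.06496 x 23.34 = 1.52 M.

1.52 M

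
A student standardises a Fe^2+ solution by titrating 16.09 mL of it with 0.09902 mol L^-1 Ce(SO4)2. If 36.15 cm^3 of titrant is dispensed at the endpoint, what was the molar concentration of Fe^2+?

0.222 M

n(Ce(SO4)2) = 0.09902 x 0.03615 = 0.003580 mol.
From the balanced equation, 1 mol Ce(SO4)2 reacts with 1 mol Fe^2+, so n(Fe^2+) = 0.003580 x 1/1 = 0.003580 mol.
[Fe^2+] = 0.003580 / 0.01609 L = 0.222 M.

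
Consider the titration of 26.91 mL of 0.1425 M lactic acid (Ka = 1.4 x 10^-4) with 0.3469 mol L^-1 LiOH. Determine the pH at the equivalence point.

n(HC3H5O3) = 0.1425 x 0.02691 = 0.003835 mol; V(LiOH) at equivalence = 0.003835/0.3469 = 0.01105 L.
At equivalence all the acid is converted to C3H5O3-; total volume = 0.02691 + 0.01105 = 0.03796 L, so [C3H5O3-] = 0.003835/0.03796 = 0.1010 M.
Kb = Kw/Ka = 1.0e-14 / 1.4 x 10^-4 = 7.14e-11.
[OH^-] = sqrt(Kb x [C3H5O3-]) = sqrt(7.14e-11 x 0.1010) = 2.69e-6 M.
pOH = 5.57, so pH = 14.00 - 5.57 = 8.43.

8.43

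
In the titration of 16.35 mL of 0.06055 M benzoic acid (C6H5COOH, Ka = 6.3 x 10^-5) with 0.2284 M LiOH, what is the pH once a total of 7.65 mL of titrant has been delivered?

12.50

n(acid) = 0.06055 x 0.01635 = 0.0009900 mol; n(LiOH) added = 0.2284 x 0.007650 = 0.001747 mol.
Base is in excess by 0.001747 - 0.0009900 = 0.0007573 mol in a total volume of 0.02400 L.
[OH^-] = 0.0007573/0.02400 = 0.03155 M, so pOH = 1.50 and pH = 14.00 - 1.50 = 12.50.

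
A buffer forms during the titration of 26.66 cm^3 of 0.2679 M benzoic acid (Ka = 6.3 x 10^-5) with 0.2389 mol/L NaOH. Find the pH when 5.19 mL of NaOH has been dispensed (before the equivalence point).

3.52

Initial n(C6H5COOH) = 0.2679 x 0.02666 = 0.007142 mol.
n(NaOH) added = 0.2389 x 0.005190 = 0.001240 mol, converting that many moles of C6H5COOH to C6H5COO-.
Remaining n(C6H5COOH) = 0.005902 mol; n(C6H5COO-) = 0.001240 mol.
By Henderson-Hasselbalch, pH = pKa + log([A^-]/[HA]) = 4.20 + log(0.001240/0.005902) = 4.20 + (-0.68) = 3.52.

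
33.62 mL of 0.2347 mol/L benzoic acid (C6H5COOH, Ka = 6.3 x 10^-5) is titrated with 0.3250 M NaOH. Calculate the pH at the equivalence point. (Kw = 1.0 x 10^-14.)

n(C6H5COOH) = 0.2347 x 0.03362 = 0.007891 mol; V(NaOH) at equivalence = 0.007891/0.3250 = 0.02428 L.
At equivalence all the acid is converted to C6H5COO-; total volume = 0.03362 + 0.02428 = 0.05790 L, so [C6H5COO-] = 0.007891/0.05790 = 0.1363 M.
Kb = Kw/Ka = 1.0e-14 / 6.3 x 10^-5 = 1.59e-10.
[OH^-] = sqrt(Kb x [C6H5COO-]) = sqrt(1.59e-10 x 0.1363) = 4.65e-6 M.
pOH = 5.33, so pH = 14.00 - 5.33 = 8.67.

8.67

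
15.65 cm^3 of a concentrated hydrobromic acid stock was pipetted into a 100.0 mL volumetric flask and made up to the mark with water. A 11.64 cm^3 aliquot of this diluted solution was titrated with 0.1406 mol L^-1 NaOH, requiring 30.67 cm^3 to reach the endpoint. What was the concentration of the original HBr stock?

2.37 M

n(NaOH) = 0.1406 x 0.03067 = 0.004312 mol.
n(HBr) in the aliquot = 0.004312 mol.
[diluted HBr] = 0.004312 / 0.01164 = 0.3705 M.
Dilution factor = 100.0/15.65 = 6.390, so [stock] = 0.3705 x 6.390 = 2.37 M.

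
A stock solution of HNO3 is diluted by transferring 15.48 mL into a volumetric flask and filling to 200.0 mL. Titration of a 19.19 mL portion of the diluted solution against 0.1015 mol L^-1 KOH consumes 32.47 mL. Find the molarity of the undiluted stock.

2.22 M

n(KOH) = 0.1015 x 0.03247 = 0.003296 mol.
n(HNO3) in the aliquot = 0.003296 mol.
[diluted HNO3] = 0.003296 / 0.01919 = 0.1717 M.
Dilution factor = 200.0/15.48 = 12.92, so [stock] = 0.1717 x 12.92 = 2.22 M.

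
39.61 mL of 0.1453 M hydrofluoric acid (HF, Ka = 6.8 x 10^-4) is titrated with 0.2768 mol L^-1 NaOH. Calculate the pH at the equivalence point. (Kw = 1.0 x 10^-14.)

n(HF) = 0.1453 x 0.03961 = 0.005755 mol; V(NaOH) at equivalence = 0.005755/0.2768 = 0.02079 L.
At equivalence all the acid is converted to F-; total volume = 0.03961 + 0.02079 = 0.06040 L, so [F-] = 0.005755/0.06040 = 0.09528 M.
Kb = Kw/Ka = 1.0e-14 / 6.8 x 10^-4 = 1.47e-11.
[OH^-] = sqrt(Kb x [F-]) = sqrt(1.47e-11 x 0.09528) = 1.18e-6 M.
pOH = 5.93, so pH = 14.00 - 5.93 = 8.07.

8.07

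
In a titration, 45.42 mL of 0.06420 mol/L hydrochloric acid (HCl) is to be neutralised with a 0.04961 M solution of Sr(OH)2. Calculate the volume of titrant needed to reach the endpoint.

29.4 mL

n(HCl) = 0.06420 mol/L x 0.04542 L = 0.002916 mol.
The neutralisation is 2 HCl : 1 Sr(OH)2, so n(Sr(OH)2) = 0.002916 x 1/2 = 0.001458 mol.
V(Sr(OH)2) = 0.001458 / 0.04961 = 0.02939 L = 29.4 mL.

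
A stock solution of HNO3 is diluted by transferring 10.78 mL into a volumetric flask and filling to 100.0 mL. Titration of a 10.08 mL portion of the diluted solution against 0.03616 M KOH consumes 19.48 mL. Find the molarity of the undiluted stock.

0.648 M

n(KOH) = 0.03616 x 0.01948 = 0.0007044 mol.
n(HNO3) in the aliquot = 0.0007044 mol.
[diluted HNO3] = 0.0007044 / 0.01008 = 0.06988 M.
Dilution factor = 100.0/10.78 = 9.276, so [stock] = 0.06988 x 9.276 = 0.648 M.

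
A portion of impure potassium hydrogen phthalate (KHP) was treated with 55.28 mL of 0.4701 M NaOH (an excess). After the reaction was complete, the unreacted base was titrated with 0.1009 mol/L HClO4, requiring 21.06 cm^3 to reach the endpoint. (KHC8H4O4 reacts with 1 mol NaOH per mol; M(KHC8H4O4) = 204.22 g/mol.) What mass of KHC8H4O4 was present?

4.87 g

Total n(NaOH) added = 0.4701 x 0.05528 = 0.02599 mol.
n(HClO4) used = 0.1009 x 0.02106 = 0.002125 mol, which equals the excess n(NaOH).
So n(NaOH) consumed by the sample = 0.02599 - 0.002125 = 0.02386 mol.
n(KHC8H4O4) = 0.02386 / 1 = 0.02386 mol.
mass = 0.02386 mol x 204.22 g/mol = 4.87 g.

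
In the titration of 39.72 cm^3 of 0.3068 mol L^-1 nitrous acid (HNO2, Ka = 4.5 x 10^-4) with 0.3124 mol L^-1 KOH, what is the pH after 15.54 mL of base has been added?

Initial n(HNO2) = 0.3068 x 0.03972 = 0.01219 mol.
n(KOH) added = 0.3124 x 0.01554 = 0.004855 mol, converting that many moles of HNO2 to NO2-.
Remaining n(HNO2) = 0.007331 mol; n(NO2-) = 0.004855 mol.
By Henderson-Hasselbalch, pH = pKa + log([A^-]/[HA]) = 3.35 + log(0.004855/0.007331) = 3.35 + (-0.18) = 3.17.

3.17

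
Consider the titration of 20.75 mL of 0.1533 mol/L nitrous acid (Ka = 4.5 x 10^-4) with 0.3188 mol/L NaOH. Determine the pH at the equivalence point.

8.18

n(HNO2) = 0.1533 x 0.02075 = 0.003181 mol; V(NaOH) at equivalence = 0.003181/0.3188 = 0.009978 L.
At equivalence all the acid is converted to NO2-; total volume = 0.02075 + 0.009978 = 0.03073 L, so [NO2-] = 0.003181/0.03073 = 0.1035 M.
Kb = Kw/Ka = 1.0e-14 / 4.5 x 10^-4 = 2.22e-11.
[OH^-] = sqrt(Kb x [NO2-]) = sqrt(2.22e-11 x 0.1035) = 1.52e-6 M.
pOH = 5.82, so pH = 14.00 - 5.82 = 8.18.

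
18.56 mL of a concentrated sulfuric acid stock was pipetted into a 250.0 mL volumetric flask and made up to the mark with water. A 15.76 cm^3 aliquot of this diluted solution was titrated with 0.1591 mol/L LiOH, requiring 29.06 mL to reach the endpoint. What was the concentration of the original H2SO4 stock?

n(LiOH) = 0.1591 x 0.02906 = 0.004623 mol.
n(H2SO4) in the aliquot = 0.004623 x 1/2 = 0.002312 mol.
[diluted H2SO4] = 0.002312 / 0.01576 = 0.1467 M.
Dilution factor = 250.0/18.56 = 13.47, so [stock] = 0.1467 x 13.47 = 1.98 M.

1.98 M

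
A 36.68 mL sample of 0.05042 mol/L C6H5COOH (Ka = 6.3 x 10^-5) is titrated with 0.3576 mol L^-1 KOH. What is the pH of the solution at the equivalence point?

n(C6H5COOH) = 0.05042 x 0.03668 = 0.001849 mol; V(KOH) at equivalence = 0.001849/0.3576 = 0.005172 L.
At equivalence all the acid is converted to C6H5COO-; total volume = 0.03668 + 0.005172 = 0.04185 L, so [C6H5COO-] = 0.001849/0.04185 = 0.04419 M.
Kb = Kw/Ka = 1.0e-14 / 6.3 x 10^-5 = 1.59e-10.
[OH^-] = sqrt(Kb x [C6H5COO-]) = sqrt(1.59e-10 x 0.04419) = 2.65e-6 M.
pOH = 5.58, so pH = 14.00 - 5.58 = 8.42.

8.42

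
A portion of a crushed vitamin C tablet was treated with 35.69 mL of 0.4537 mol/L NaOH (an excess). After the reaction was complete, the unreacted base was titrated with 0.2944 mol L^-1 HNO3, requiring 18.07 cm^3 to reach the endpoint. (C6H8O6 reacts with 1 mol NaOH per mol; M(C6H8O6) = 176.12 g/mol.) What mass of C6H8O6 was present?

1.91 g

Total n(NaOH) added = 0.4537 x 0.03569 = 0.01619 mol.
n(HNO3) used = 0.2944 x 0.01807 = 0.005320 mol, which equals the excess n(NaOH).
So n(NaOH) consumed by the sample = 0.01619 - 0.005320 = 0.01087 mol.
n(C6H8O6) = 0.01087 / 1 = 0.01087 mol.
mass = 0.01087 mol x 176.12 g/mol = 1.91 g.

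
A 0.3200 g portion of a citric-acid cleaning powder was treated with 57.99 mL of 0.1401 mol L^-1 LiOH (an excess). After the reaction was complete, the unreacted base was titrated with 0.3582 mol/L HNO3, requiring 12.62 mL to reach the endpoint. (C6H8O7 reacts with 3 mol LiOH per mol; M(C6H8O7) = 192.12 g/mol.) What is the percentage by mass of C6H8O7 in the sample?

72.1%

Total n(LiOH) added = 0.1401 x 0.05799 = 0.008124 mol.
n(HNO3) used = 0.3582 x 0.01262 = 0.004520 mol, which equals the excess n(LiOH).
So n(LiOH) consumed by the sample = 0.008124 - 0.004520 = 0.003604 mol.
n(C6H8O7) = 0.003604 / 3 = 0.001201 mol.
mass C6H8O7 = 0.001201 x 192.12 = 0.2308 g, so %C6H8O7 = 0.2308/0.3200 x 100 = 72.1%.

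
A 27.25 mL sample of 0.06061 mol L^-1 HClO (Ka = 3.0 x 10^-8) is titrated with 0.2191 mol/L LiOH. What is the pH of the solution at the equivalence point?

10.10

n(HClO) = 0.06061 x 0.02725 = 0.001652 mol; V(LiOH) at equivalence = 0.001652/0.2191 = 0.007538 L.
At equivalence all the acid is converted to ClO-; total volume = 0.02725 + 0.007538 = 0.03479 L, so [ClO-] = 0.001652/0.03479 = 0.04748 M.
Kb = Kw/Ka = 1.0e-14 / 3.0 x 10^-8 = 3.33e-7.
[OH^-] = sqrt(Kb x [ClO-]) = sqrt(3.33e-7 x 0.04748) = 0.000126 M.
pOH = 3.90, so pH = 14.00 - 3.90 = 10.10.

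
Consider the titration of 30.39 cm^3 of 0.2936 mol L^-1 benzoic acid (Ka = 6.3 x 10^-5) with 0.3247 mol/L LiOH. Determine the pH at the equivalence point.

n(C6H5COOH) = 0.2936 x 0.03039 = 0.008923 mol; V(LiOH) at equivalence = 0.008923/0.3247 = 0.02748 L.
At equivalence all the acid is converted to C6H5COO-; total volume = 0.03039 + 0.02748 = 0.05787 L, so [C6H5COO-] = 0.008923/0.05787 = 0.1542 M.
Kb = Kw/Ka = 1.0e-14 / 6.3 x 10^-5 = 1.59e-10.
[OH^-] = sqrt(Kb x [C6H5COO-]) = sqrt(1.59e-10 x 0.1542) = 4.95e-6 M.
pOH = 5.31, so pH = 14.00 - 5.31 = 8.69.

8.69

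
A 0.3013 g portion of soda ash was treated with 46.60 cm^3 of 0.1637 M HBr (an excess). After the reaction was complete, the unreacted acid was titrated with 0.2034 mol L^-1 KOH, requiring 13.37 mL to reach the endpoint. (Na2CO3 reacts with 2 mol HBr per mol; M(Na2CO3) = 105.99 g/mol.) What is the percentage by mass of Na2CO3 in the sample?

86.3%

Total n(HBr) added = 0.1637 x 0.04660 = 0.007628 mol.
n(KOH) used = 0.2034 x 0.01337 = 0.002719 mol, which equals the excess n(HBr).
So n(HBr) consumed by the sample = 0.007628 - 0.002719 = 0.004909 mol.
n(Na2CO3) = 0.004909 / 2 = 0.002454 mol.
mass Na2CO3 = 0.002454 x 105.99 = 0.2602 g, so %Na2CO3 = 0.2602/0.3013 x 100 = 86.3%.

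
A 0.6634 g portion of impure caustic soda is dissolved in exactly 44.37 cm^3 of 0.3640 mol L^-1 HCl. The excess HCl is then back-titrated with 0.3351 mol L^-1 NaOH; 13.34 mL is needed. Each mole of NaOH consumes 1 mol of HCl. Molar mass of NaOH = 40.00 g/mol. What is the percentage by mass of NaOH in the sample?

Total n(HCl) added = 0.3640 x 0.04437 = 0.01615 mol.
n(NaOH) used = 0.3351 x 0.01334 = 0.004470 mol, which equals the excess n(HCl).
So n(HCl) consumed by the sample = 0.01615 - 0.004470 = 0.01168 mol.
n(NaOH) = 0.01168 / 1 = 0.01168 mol.
mass NaOH = 0.01168 x 40.00 = 0.4672 g, so %NaOH = 0.4672/0.6634 x 100 = 70.4%.

70.4%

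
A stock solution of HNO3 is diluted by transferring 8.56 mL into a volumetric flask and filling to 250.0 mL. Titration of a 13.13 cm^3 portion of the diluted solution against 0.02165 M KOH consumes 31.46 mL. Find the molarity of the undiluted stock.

1.52 M

n(KOH) = 0.02165 x 0.03146 = 0.0006811 mol.
n(HNO3) in the aliquot = 0.0006811 mol.
[diluted HNO3] = 0.0006811 / 0.01313 = 0.05187 M.
Dilution factor = 250.0/8.560 = 29.21, so [stock] = 0.05187 x 29.21 = 1.52 M.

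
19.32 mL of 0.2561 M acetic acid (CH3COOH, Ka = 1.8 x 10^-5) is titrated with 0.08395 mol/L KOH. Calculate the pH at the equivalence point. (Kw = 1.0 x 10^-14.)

8.77

n(CH3COOH) = 0.2561 x 0.01932 = 0.004948 mol; V(KOH) at equivalence = 0.004948/0.08395 = 0.05894 L.
At equivalence all the acid is converted to CH3COO-; total volume = 0.01932 + 0.05894 = 0.07826 L, so [CH3COO-] = 0.004948/0.07826 = 0.06322 M.
Kb = Kw/Ka = 1.0e-14 / 1.8 x 10^-5 = 5.56e-10.
[OH^-] = sqrt(Kb x [CH3COO-]) = sqrt(5.56e-10 x 0.06322) = 5.93e-6 M.
pOH = 5.23, so pH = 14.00 - 5.23 = 8.77.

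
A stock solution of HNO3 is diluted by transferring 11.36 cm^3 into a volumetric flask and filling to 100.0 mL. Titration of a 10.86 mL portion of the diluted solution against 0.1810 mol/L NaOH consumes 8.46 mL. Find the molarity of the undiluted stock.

n(NaOH) = 0.1810 x 0.008460 = 0.001531 mol.
n(HNO3) in the aliquot = 0.001531 mol.
[diluted HNO3] = 0.001531 / 0.01086 = 0.1410 M.
Dilution factor = 100.0/11.36 = 8.803, so [stock] = 0.1410 x 8.803 = 1.24 M.

1.24 M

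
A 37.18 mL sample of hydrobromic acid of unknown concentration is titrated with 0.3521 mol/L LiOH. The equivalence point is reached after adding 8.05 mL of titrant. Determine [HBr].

0.0762 M

n(LiOH) delivered = 0.3521 x 0.008050 = 0.002834 mol.
For a 1:1 reaction, n(HBr) = 0.002834 mol.
[HBr] = 0.002834 mol / 0.03718 L = 0.0762 M.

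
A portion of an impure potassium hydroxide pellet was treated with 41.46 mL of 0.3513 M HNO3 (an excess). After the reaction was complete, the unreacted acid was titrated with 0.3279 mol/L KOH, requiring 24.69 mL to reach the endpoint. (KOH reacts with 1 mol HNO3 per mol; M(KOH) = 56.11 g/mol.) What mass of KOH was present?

0.363 g

Total n(HNO3) added = 0.3513 x 0.04146 = 0.01456 mol.
n(KOH) used = 0.3279 x 0.02469 = 0.008096 mol, which equals the excess n(HNO3).
So n(HNO3) consumed by the sample = 0.01456 - 0.008096 = 0.006469 mol.
n(KOH) = 0.006469 / 1 = 0.006469 mol.
mass = 0.006469 mol x 56.11 g/mol = 0.363 g.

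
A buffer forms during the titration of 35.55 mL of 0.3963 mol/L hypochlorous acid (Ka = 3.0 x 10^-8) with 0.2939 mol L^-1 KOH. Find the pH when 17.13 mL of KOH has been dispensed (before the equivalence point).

Initial n(HClO) = 0.3963 x 0.03555 = 0.01409 mol.
n(KOH) added = 0.2939 x 0.01713 = 0.005035 mol, converting that many moles of HClO to ClO-.
Remaining n(HClO) = 0.009054 mol; n(ClO-) = 0.005035 mol.
By Henderson-Hasselbalch, pH = pKa + log([A^-]/[HA]) = 7.52 + log(0.005035/0.009054) = 7.52 + (-0.25) = 7.27.

7.27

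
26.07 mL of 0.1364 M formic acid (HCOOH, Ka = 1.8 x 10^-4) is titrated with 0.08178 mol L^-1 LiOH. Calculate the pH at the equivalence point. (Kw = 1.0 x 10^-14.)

n(HCOOH) = 0.1364 x 0.02607 = 0.003556 mol; V(LiOH) at equivalence = 0.003556/0.08178 = 0.04348 L.
At equivalence all the acid is converted to HCOO-; total volume = 0.02607 + 0.04348 = 0.06955 L, so [HCOO-] = 0.003556/0.06955 = 0.05113 M.
Kb = Kw/Ka = 1.0e-14 / 1.8 x 10^-4 = 5.56e-11.
[OH^-] = sqrt(Kb x [HCOO-]) = sqrt(5.56e-11 x 0.05113) = 1.69e-6 M.
pOH = 5.77, so pH = 14.00 - 5.77 = 8.23.

8.23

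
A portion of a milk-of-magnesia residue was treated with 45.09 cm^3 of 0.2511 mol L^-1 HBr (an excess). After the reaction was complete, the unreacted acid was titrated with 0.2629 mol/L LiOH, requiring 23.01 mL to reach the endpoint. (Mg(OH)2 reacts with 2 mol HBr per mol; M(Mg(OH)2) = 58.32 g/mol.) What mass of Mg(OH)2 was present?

Total n(HBr) added = 0.2511 x 0.04509 = 0.01132 mol.
n(LiOH) used = 0.2629 x 0.02301 = 0.006049 mol, which equals the excess n(HBr).
So n(HBr) consumed by the sample = 0.01132 - 0.006049 = 0.005273 mol.
n(Mg(OH)2) = 0.005273 / 2 = 0.002636 mol.
mass = 0.002636 mol x 58.32 g/mol = 0.154 g.

0.154 g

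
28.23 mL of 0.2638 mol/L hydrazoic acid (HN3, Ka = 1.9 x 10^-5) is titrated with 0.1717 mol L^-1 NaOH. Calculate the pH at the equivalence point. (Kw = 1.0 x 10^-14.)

n(HN3) = 0.2638 x 0.02823 = 0.007447 mol; V(NaOH) at equivalence = 0.007447/0.1717 = 0.04337 L.
At equivalence all the acid is converted to N3-; total volume = 0.02823 + 0.04337 = 0.07160 L, so [N3-] = 0.007447/0.07160 = 0.1040 M.
Kb = Kw/Ka = 1.0e-14 / 1.9 x 10^-5 = 5.26e-10.
[OH^-] = sqrt(Kb x [N3-]) = sqrt(5.26e-10 x 0.1040) = 7.40e-6 M.
pOH = 5.13, so pH = 14.00 - 5.13 = 8.87.

8.87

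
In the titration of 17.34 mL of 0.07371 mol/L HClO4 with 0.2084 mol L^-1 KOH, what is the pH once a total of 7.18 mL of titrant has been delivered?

11.95

n(acid) = 0.07371 x 0.01734 = 0.001278 mol; n(KOH) added = 0.2084 x 0.007180 = 0.001496 mol.
Base is in excess by 0.001496 - 0.001278 = 0.0002182 mol in a total volume of 0.02452 L.
[OH^-] = 0.0002182/0.02452 = 0.008898 M, so pOH = 2.05 and pH = 14.00 - 2.05 = 11.95.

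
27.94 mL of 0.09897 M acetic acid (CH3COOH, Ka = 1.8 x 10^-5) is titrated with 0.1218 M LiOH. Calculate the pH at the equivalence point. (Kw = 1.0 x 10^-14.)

n(CH3COOH) = 0.09897 x 0.02794 = 0.002765 mol; V(LiOH) at equivalence = 0.002765/0.1218 = 0.02270 L.
At equivalence all the acid is converted to CH3COO-; total volume = 0.02794 + 0.02270 = 0.05064 L, so [CH3COO-] = 0.002765/0.05064 = 0.05460 M.
Kb = Kw/Ka = 1.0e-14 / 1.8 x 10^-5 = 5.56e-10.
[OH^-] = sqrt(Kb x [CH3COO-]) = sqrt(5.56e-10 x 0.05460) = 5.51e-6 M.
pOH = 5.26, so pH = 14.00 - 5.26 = 8.74.

8.74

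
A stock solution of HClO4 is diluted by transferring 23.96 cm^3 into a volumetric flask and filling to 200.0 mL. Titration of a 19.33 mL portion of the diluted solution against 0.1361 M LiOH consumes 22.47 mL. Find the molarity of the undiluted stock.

n(LiOH) = 0.1361 x 0.02247 = 0.003058 mol.
n(HClO4) in the aliquot = 0.003058 mol.
[diluted HClO4] = 0.003058 / 0.01933 = 0.1582 M.
Dilution factor = 200.0/23.96 = 8.347, so [stock] = 0.1582 x 8.347 = 1.32 M.

1.32 M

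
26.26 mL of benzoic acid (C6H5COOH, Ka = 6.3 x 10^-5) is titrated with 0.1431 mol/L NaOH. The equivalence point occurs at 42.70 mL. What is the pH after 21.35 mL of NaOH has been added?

4.20

21.35 mL is exactly half the equivalence volume (42.70/2), i.e. the half-equivalence point.
There, n(HA) = n(A^-), so pH = pKa = -log(6.3 x 10^-5) = 4.20.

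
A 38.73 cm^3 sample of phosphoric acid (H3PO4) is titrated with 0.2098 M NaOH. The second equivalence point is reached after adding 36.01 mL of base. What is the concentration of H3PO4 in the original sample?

n(NaOH) = 0.2098 x 0.03601 = 0.007555 mol.
At the second equivalence point, 2 mol OH^- react per mol H3PO4, so n(H3PO4) = 0.007555 / 2 = 0.003777 mol.
[H3PO4] = 0.003777 / 0.03873 L = 0.0975 M.

0.0975 M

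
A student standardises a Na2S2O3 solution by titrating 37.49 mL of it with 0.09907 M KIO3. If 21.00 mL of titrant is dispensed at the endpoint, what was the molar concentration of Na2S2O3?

n(KIO3) = 0.09907 x 0.02100 = 0.002080 mol.
From the balanced equation, 1 mol KIO3 reacts with 6 mol Na2S2O3, so n(Na2S2O3) = 0.002080 x 6/1 = 0.01248 mol.
[Na2S2O3] = 0.01248 / 0.03749 L = 0.333 M.

0.333 M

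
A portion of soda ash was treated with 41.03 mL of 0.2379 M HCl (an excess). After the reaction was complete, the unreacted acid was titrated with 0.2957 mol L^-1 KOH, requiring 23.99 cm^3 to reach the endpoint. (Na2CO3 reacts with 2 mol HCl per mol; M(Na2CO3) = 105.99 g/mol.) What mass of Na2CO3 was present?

0.141 g

Total n(HCl) added = 0.2379 x 0.04103 = 0.009761 mol.
n(KOH) used = 0.2957 x 0.02399 = 0.007094 mol, which equals the excess n(HCl).
So n(HCl) consumed by the sample = 0.009761 - 0.007094 = 0.002667 mol.
n(Na2CO3) = 0.002667 / 2 = 0.001334 mol.
mass = 0.001334 mol x 105.99 g/mol = 0.141 g.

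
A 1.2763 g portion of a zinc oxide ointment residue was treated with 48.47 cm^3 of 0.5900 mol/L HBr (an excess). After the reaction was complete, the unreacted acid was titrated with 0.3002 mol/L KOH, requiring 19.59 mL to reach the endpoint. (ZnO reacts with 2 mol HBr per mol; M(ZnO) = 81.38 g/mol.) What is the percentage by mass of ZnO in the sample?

72.4%

Total n(HBr) added = 0.5900 x 0.04847 = 0.02860 mol.
n(KOH) used = 0.3002 x 0.01959 = 0.005881 mol, which equals the excess n(HBr).
So n(HBr) consumed by the sample = 0.02860 - 0.005881 = 0.02272 mol.
n(ZnO) = 0.02272 / 2 = 0.01136 mol.
mass ZnO = 0.01136 x 81.38 = 0.9243 g, so %ZnO = 0.9243/1.2763 x 100 = 72.4%.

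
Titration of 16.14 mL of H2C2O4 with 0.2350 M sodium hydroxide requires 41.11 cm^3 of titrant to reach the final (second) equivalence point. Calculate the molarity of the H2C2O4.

n(NaOH) = 0.2350 x 0.04111 = 0.009661 mol.
At the final (second) equivalence point, 2 mol OH^- react per mol H2C2O4, so n(H2C2O4) = 0.009661 / 2 = 0.004830 mol.
[H2C2O4] = 0.004830 / 0.01614 L = 0.299 M.

0.299 M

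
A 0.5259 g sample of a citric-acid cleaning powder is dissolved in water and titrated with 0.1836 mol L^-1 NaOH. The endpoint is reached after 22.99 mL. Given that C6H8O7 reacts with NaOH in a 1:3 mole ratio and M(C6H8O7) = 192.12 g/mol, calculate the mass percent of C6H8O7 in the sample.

51.4%

n(NaOH) = 0.1836 x 0.02299 = 0.004221 mol.
n(C6H8O7) = 0.004221 / 3 = 0.001407 mol.
mass of C6H8O7 = 0.001407 x 192.12 = 0.2703 g.
% purity = 0.2703 / 0.5259 x 100 = 51.4%.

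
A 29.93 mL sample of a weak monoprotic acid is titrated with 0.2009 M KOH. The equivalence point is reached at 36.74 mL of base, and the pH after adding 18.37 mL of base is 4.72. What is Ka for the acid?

18.37 mL is half of the equivalence volume, so this is the half-equivalence point where [HA] = [A^-].
At half-equivalence pH = pKa, so pKa = 4.72.
Ka = 10^(-4.72) = 1.9 x 10^-5.

1.9 x 10^-5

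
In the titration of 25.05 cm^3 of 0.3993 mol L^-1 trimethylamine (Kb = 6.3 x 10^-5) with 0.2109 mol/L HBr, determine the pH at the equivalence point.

n((CH3)3N) = 0.3993 x 0.02505 = 0.01000 mol; V(HBr) at equivalence = 0.01000/0.2109 = 0.04743 L.
At equivalence the base is fully converted to (CH3)3NH+; total volume = 0.07248 L, so [(CH3)3NH+] = 0.01000/0.07248 = 0.1380 M.
Ka((CH3)3NH+) = Kw/Kb = 1.0e-14 / 6.3 x 10^-5 = 1.59e-10.
[H^+] = sqrt(Ka x [(CH3)3NH+]) = sqrt(1.59e-10 x 0.1380) = 4.68e-6 M.
pH = -log(4.68e-6) = 5.33.

5.33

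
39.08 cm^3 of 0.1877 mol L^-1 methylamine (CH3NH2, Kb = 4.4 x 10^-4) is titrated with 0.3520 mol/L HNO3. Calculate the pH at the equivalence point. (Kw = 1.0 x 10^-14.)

5.78

n(CH3NH2) = 0.1877 x 0.03908 = 0.007335 mol; V(HNO3) at equivalence = 0.007335/0.3520 = 0.02084 L.
At equivalence the base is fully converted to CH3NH3+; total volume = 0.05992 L, so [CH3NH3+] = 0.007335/0.05992 = 0.1224 M.
Ka(CH3NH3+) = Kw/Kb = 1.0e-14 / 4.4 x 10^-4 = 2.27e-11.
[H^+] = sqrt(Ka x [CH3NH3+]) = sqrt(2.27e-11 x 0.1224) = 1.67e-6 M.
pH = -log(1.67e-6) = 5.78.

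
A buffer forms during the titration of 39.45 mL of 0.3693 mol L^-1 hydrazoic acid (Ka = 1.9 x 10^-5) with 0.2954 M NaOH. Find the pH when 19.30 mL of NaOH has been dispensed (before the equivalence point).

Initial n(HN3) = 0.3693 x 0.03945 = 0.01457 mol.
n(NaOH) added = 0.2954 x 0.01930 = 0.005701 mol, converting that many moles of HN3 to N3-.
Remaining n(HN3) = 0.008868 mol; n(N3-) = 0.005701 mol.
By Henderson-Hasselbalch, pH = pKa + log([A^-]/[HA]) = 4.72 + log(0.005701/0.008868) = 4.72 + (-0.19) = 4.53.

4.53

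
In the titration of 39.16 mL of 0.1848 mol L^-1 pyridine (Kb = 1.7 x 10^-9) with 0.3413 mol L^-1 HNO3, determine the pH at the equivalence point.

3.08

n(C5H5N) = 0.1848 x 0.03916 = 0.007237 mol; V(HNO3) at equivalence = 0.007237/0.3413 = 0.02120 L.
At equivalence the base is fully converted to C5H5NH+; total volume = 0.06036 L, so [C5H5NH+] = 0.007237/0.06036 = 0.1199 M.
Ka(C5H5NH+) = Kw/Kb = 1.0e-14 / 1.7 x 10^-9 = 5.88e-6.
[H^+] = sqrt(Ka x [C5H5NH+]) = sqrt(5.88e-6 x 0.1199) = 0.000840 M.
pH = -log(0.000840) = 3.08.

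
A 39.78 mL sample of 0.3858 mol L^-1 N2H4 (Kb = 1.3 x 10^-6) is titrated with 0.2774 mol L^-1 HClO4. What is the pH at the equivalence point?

4.45

n(N2H4) = 0.3858 x 0.03978 = 0.01535 mol; V(HClO4) at equivalence = 0.01535/0.2774 = 0.05532 L.
At equivalence the base is fully converted to N2H5+; total volume = 0.09510 L, so [N2H5+] = 0.01535/0.09510 = 0.1614 M.
Ka(N2H5+) = Kw/Kb = 1.0e-14 / 1.3 x 10^-6 = 7.69e-9.
[H^+] = sqrt(Ka x [N2H5+]) = sqrt(7.69e-9 x 0.1614) = 3.52e-5 M.
pH = -log(3.52e-5) = 4.45.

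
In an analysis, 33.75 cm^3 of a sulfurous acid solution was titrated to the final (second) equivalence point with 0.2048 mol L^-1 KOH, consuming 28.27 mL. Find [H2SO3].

n(KOH) = 0.2048 x 0.02827 = 0.005790 mol.
At the final (second) equivalence point, 2 mol OH^- react per mol H2SO3, so n(H2SO3) = 0.005790 / 2 = 0.002895 mol.
[H2SO3] = 0.002895 / 0.03375 L = 0.0858 M.

0.0858 M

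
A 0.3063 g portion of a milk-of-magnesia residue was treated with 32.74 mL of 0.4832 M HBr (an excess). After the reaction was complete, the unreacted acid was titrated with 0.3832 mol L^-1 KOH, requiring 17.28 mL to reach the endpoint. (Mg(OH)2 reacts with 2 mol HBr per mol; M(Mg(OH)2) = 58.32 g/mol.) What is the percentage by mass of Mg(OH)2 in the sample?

Total n(HBr) added = 0.4832 x 0.03274 = 0.01582 mol.
n(KOH) used = 0.3832 x 0.01728 = 0.006622 mol, which equals the excess n(HBr).
So n(HBr) consumed by the sample = 0.01582 - 0.006622 = 0.009198 mol.
n(Mg(OH)2) = 0.009198 / 2 = 0.004599 mol.
mass Mg(OH)2 = 0.004599 x 58.32 = 0.2682 g, so %Mg(OH)2 = 0.2682/0.3063 x 100 = 87.6%.

87.6%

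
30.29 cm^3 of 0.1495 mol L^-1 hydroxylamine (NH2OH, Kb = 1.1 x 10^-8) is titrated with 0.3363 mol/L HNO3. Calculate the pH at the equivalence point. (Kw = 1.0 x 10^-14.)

n(NH2OH) = 0.1495 x 0.03029 = 0.004528 mol; V(HNO3) at equivalence = 0.004528/0.3363 = 0.01347 L.
At equivalence the base is fully converted to NH3OH+; total volume = 0.04376 L, so [NH3OH+] = 0.004528/0.04376 = 0.1035 M.
Ka(NH3OH+) = Kw/Kb = 1.0e-14 / 1.1 x 10^-8 = 9.09e-7.
[H^+] = sqrt(Ka x [NH3OH+]) = sqrt(9.09e-7 x 0.1035) = 0.000307 M.
pH = -log(0.000307) = 3.51.

3.51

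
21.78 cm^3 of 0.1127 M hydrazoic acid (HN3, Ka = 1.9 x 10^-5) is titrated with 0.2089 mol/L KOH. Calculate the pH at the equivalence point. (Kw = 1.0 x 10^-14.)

n(HN3) = 0.1127 x 0.02178 = 0.002455 mol; V(KOH) at equivalence = 0.002455/0.2089 = 0.01175 L.
At equivalence all the acid is converted to N3-; total volume = 0.02178 + 0.01175 = 0.03353 L, so [N3-] = 0.002455/0.03353 = 0.07321 M.
Kb = Kw/Ka = 1.0e-14 / 1.9 x 10^-5 = 5.26e-10.
[OH^-] = sqrt(Kb x [N3-]) = sqrt(5.26e-10 x 0.07321) = 6.21e-6 M.
pOH = 5.21, so pH = 14.00 - 5.21 = 8.79.

8.79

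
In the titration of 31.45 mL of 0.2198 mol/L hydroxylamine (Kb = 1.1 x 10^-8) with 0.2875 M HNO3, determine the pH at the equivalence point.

n(NH2OH) = 0.2198 x 0.03145 = 0.006913 mol; V(HNO3) at equivalence = 0.006913/0.2875 = 0.02404 L.
At equivalence the base is fully converted to NH3OH+; total volume = 0.05549 L, so [NH3OH+] = 0.006913/0.05549 = 0.1246 M.
Ka(NH3OH+) = Kw/Kb = 1.0e-14 / 1.1 x 10^-8 = 9.09e-7.
[H^+] = sqrt(Ka x [NH3OH+]) = sqrt(9.09e-7 x 0.1246) = 0.000337 M.
pH = -log(0.000337) = 3.47.

3.47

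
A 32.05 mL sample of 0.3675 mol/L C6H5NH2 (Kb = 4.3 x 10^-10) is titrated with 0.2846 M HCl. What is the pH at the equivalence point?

2.71

n(C6H5NH2) = 0.3675 x 0.03205 = 0.01178 mol; V(HCl) at equivalence = 0.01178/0.2846 = 0.04139 L.
At equivalence the base is fully converted to C6H5NH3+; total volume = 0.07344 L, so [C6H5NH3+] = 0.01178/0.07344 = 0.1604 M.
Ka(C6H5NH3+) = Kw/Kb = 1.0e-14 / 4.3 x 10^-10 = 2.33e-5.
[H^+] = sqrt(Ka x [C6H5NH3+]) = sqrt(2.33e-5 x 0.1604) = 0.00193 M.
pH = -log(0.00193) = 2.71.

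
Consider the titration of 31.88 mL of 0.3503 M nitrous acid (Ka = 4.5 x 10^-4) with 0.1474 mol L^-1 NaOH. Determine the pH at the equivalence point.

n(HNO2) = 0.3503 x 0.03188 = 0.01117 mol; V(NaOH) at equivalence = 0.01117/0.1474 = 0.07576 L.
At equivalence all the acid is converted to NO2-; total volume = 0.03188 + 0.07576 = 0.1076 L, so [NO2-] = 0.01117/0.1076 = 0.1037 M.
Kb = Kw/Ka = 1.0e-14 / 4.5 x 10^-4 = 2.22e-11.
[OH^-] = sqrt(Kb x [NO2-]) = sqrt(2.22e-11 x 0.1037) = 1.52e-6 M.
pOH = 5.82, so pH = 14.00 - 5.82 = 8.18.

8.18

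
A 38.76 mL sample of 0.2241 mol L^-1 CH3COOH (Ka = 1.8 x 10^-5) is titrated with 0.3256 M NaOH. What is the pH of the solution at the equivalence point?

n(CH3COOH) = 0.2241 x 0.03876 = 0.008686 mol; V(NaOH) at equivalence = 0.008686/0.3256 = 0.02668 L.
At equivalence all the acid is converted to CH3COO-; total volume = 0.03876 + 0.02668 = 0.06544 L, so [CH3COO-] = 0.008686/0.06544 = 0.1327 M.
Kb = Kw/Ka = 1.0e-14 / 1.8 x 10^-5 = 5.56e-10.
[OH^-] = sqrt(Kb x [CH3COO-]) = sqrt(5.56e-10 x 0.1327) = 8.59e-6 M.
pOH = 5.07, so pH = 14.00 - 5.07 = 8.93.

8.93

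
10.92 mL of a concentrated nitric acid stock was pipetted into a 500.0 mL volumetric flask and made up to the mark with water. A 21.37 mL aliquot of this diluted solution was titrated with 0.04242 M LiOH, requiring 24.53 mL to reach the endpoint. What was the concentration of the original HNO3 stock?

2.23 M

n(LiOH) = 0.04242 x 0.02453 = 0.001041 mol.
n(HNO3) in the aliquot = 0.001041 mol.
[diluted HNO3] = 0.001041 / 0.02137 = 0.04869 M.
Dilution factor = 500.0/10.92 = 45.79, so [stock] = 0.04869 x 45.79 = 2.23 M.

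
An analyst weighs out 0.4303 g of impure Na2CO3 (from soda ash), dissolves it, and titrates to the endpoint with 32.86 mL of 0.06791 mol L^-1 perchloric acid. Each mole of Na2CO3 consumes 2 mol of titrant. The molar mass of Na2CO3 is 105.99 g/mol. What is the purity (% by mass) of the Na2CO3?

27.5%

n(HClO4) = 0.06791 x 0.03286 = 0.002232 mol.
n(Na2CO3) = 0.002232 / 2 = 0.001116 mol.
mass of Na2CO3 = 0.001116 x 105.99 = 0.1183 g.
% purity = 0.1183 / 0.4303 x 100 = 27.5%.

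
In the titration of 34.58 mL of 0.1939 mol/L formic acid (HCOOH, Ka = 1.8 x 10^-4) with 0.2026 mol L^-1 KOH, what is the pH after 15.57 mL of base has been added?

3.69

Initial n(HCOOH) = 0.1939 x 0.03458 = 0.006705 mol.
n(KOH) added = 0.2026 x 0.01557 = 0.003154 mol, converting that many moles of HCOOH to HCOO-.
Remaining n(HCOOH) = 0.003551 mol; n(HCOO-) = 0.003154 mol.
By Henderson-Hasselbalch, pH = pKa + log([A^-]/[HA]) = 3.74 + log(0.003154/0.003551) = 3.74 + (-0.05) = 3.69.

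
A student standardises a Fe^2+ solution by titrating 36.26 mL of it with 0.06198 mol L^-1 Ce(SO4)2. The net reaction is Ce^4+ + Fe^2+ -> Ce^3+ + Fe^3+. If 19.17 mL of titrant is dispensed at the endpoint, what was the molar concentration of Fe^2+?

0.0328 M

n(Ce(SO4)2) = 0.06198 x 0.01917 = 0.001188 mol.
From the balanced equation, 1 mol Ce(SO4)2 reacts with 1 mol Fe^2+, so n(Fe^2+) = 0.001188 x 1/1 = 0.001188 mol.
[Fe^2+] = 0.001188 / 0.03626 L = 0.0328 M.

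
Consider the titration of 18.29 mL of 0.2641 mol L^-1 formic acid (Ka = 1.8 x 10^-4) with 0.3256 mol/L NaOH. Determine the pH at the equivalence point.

8.45

n(HCOOH) = 0.2641 x 0.01829 = 0.004830 mol; V(NaOH) at equivalence = 0.004830/0.3256 = 0.01484 L.
At equivalence all the acid is converted to HCOO-; total volume = 0.01829 + 0.01484 = 0.03313 L, so [HCOO-] = 0.004830/0.03313 = 0.1458 M.
Kb = Kw/Ka = 1.0e-14 / 1.8 x 10^-4 = 5.56e-11.
[OH^-] = sqrt(Kb x [HCOO-]) = sqrt(5.56e-11 x 0.1458) = 2.85e-6 M.
pOH = 5.55, so pH = 14.00 - 5.55 = 8.45.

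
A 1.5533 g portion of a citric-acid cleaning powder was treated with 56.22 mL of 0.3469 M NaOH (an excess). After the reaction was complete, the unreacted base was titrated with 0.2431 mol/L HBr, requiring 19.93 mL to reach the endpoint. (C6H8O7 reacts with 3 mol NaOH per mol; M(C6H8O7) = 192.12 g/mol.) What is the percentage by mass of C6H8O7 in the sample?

Total n(NaOH) added = 0.3469 x 0.05622 = 0.01950 mol.
n(HBr) used = 0.2431 x 0.01993 = 0.004845 mol, which equals the excess n(NaOH).
So n(NaOH) consumed by the sample = 0.01950 - 0.004845 = 0.01466 mol.
n(C6H8O7) = 0.01466 / 3 = 0.004886 mol.
mass C6H8O7 = 0.004886 x 192.12 = 0.9387 g, so %C6H8O7 = 0.9387/1.5533 x 100 = 60.4%.

60.4%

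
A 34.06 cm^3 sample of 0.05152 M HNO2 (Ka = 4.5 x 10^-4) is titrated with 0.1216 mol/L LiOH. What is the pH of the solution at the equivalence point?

n(HNO2) = 0.05152 x 0.03406 = 0.001755 mol; V(LiOH) at equivalence = 0.001755/0.1216 = 0.01443 L.
At equivalence all the acid is converted to NO2-; total volume = 0.03406 + 0.01443 = 0.04849 L, so [NO2-] = 0.001755/0.04849 = 0.03619 M.
Kb = Kw/Ka = 1.0e-14 / 4.5 x 10^-4 = 2.22e-11.
[OH^-] = sqrt(Kb x [NO2-]) = sqrt(2.22e-11 x 0.03619) = 8.97e-7 M.
pOH = 6.05, so pH = 14.00 - 6.05 = 7.95.

7.95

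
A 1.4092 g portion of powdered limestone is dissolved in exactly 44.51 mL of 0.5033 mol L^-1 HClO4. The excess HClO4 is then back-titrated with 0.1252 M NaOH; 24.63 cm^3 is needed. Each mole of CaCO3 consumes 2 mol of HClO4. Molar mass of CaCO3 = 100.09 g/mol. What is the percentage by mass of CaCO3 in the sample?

Total n(HClO4) added = 0.5033 x 0.04451 = 0.02240 mol.
n(NaOH) used = 0.1252 x 0.02463 = 0.003084 mol, which equals the excess n(HClO4).
So n(HClO4) consumed by the sample = 0.02240 - 0.003084 = 0.01932 mol.
n(CaCO3) = 0.01932 / 2 = 0.009659 mol.
mass CaCO3 = 0.009659 x 100.09 = 0.9668 g, so %CaCO3 = 0.9668/1.4092 x 100 = 68.6%.

68.6%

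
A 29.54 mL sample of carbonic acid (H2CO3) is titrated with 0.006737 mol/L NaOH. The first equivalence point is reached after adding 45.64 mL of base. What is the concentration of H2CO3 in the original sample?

n(NaOH) = 0.006737 x 0.04564 = 0.0003075 mol.
At the first equivalence point, 1 mol OH^- react per mol H2CO3, so n(H2CO3) = 0.0003075 / 1 = 0.0003075 mol.
[H2CO3] = 0.0003075 / 0.02954 L = 0.0104 M.

0.0104 M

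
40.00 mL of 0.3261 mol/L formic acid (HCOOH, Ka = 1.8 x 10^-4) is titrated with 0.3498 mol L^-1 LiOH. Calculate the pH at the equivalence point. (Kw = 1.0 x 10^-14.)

n(HCOOH) = 0.3261 x 0.04000 = 0.01304 mol; V(LiOH) at equivalence = 0.01304/0.3498 = 0.03729 L.
At equivalence all the acid is converted to HCOO-; total volume = 0.04000 + 0.03729 = 0.07729 L, so [HCOO-] = 0.01304/0.07729 = 0.1688 M.
Kb = Kw/Ka = 1.0e-14 / 1.8 x 10^-4 = 5.56e-11.
[OH^-] = sqrt(Kb x [HCOO-]) = sqrt(5.56e-11 x 0.1688) = 3.06e-6 M.
pOH = 5.51, so pH = 14.00 - 5.51 = 8.49.

8.49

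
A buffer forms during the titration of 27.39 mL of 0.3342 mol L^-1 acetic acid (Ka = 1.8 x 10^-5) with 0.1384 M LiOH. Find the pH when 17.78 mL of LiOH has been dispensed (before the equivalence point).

4.31

Initial n(CH3COOH) = 0.3342 x 0.02739 = 0.009154 mol.
n(LiOH) added = 0.1384 x 0.01778 = 0.002461 mol, converting that many moles of CH3COOH to CH3COO-.
Remaining n(CH3COOH) = 0.006693 mol; n(CH3COO-) = 0.002461 mol.
By Henderson-Hasselbalch, pH = pKa + log([A^-]/[HA]) = 4.74 + log(0.002461/0.006693) = 4.74 + (-0.43) = 4.31.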